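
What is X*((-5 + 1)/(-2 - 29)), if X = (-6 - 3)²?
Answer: 324/31 ≈ 10.452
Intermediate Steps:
X = 81 (X = (-9)² = 81)
X*((-5 + 1)/(-2 - 29)) = 81*((-5 + 1)/(-2 - 29)) = 81*(-4/(-31)) = 81*(-4*(-1/31)) = 81*(4/31) = 324/31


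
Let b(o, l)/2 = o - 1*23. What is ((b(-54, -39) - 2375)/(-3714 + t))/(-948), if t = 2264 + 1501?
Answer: 281/5372 ≈ 0.052308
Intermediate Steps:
b(o, l) = -46 + 2*o (b(o, l) = 2*(o - 1*23) = 2*(o - 23) = 2*(-23 + o) = -46 + 2*o)
t = 3765
((b(-54, -39) - 2375)/(-3714 + t))/(-948) = (((-46 + 2*(-54)) - 2375)/(-3714 + 3765))/(-948) = (((-46 - 108) - 2375)/51)*(-1/948) = ((-154 - 2375)*(1/51))*(-1/948) = -2529*1/51*(-1/948) = -843/17*(-1/948) = 281/5372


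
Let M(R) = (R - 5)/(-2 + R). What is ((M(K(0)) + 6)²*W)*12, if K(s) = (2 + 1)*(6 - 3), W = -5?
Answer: -126960/49 ≈ -2591.0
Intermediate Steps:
K(s) = 9 (K(s) = 3*3 = 9)
M(R) = (-5 + R)/(-2 + R)
((M(K(0)) + 6)²*W)*12 = (((-5 + 9)/(-2 + 9) + 6)²*(-5))*12 = ((4/7 + 6)²*(-5))*12 = ((46/7)²*(-5))*12 = ((2116/49)*(-5))*12 = -10580/49*12 = -126960/49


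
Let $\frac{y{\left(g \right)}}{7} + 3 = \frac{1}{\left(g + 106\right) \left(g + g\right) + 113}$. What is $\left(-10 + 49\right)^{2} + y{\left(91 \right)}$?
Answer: $\frac{53950507}{35967} \approx 1500.0$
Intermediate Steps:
$y{\left(g \right)} = -21 + \frac{7}{113 + 2 g \left(106 + g\right)}$ ($y{\left(g \right)} = -21 + \frac{7}{\left(g + 106\right) \left(g + g\right) + 113} = -21 + \frac{7}{\left(106 + g\right) 2 g + 113} = -21 + \frac{7}{2 g \left(106 + g\right) + 113} = -21 + \frac{7}{113 + 2 g \left(106 + g\right)}$)
$\left(-10 + 49\right)^{2} + y{\left(91 \right)} = \left(-10 + 49\right)^{2} + \frac{14 \left(-169 - 28938 - 3 \cdot 91^{2}\right)}{113 + 2 \cdot 91^{2} + 212 \cdot 91} = 39^{2} + \frac{14 \left(-169 - 28938 - 24843\right)}{113 + 2 \cdot 8281 + 19292} = 1521 + \frac{14 \left(-169 - 28938 - 24843\right)}{113 + 16562 + 19292} = 1521 + 14 \cdot \frac{1}{35967} \left(-53950\right) = 1521 - \frac{755300}{35967} = \frac{53950507}{35967}$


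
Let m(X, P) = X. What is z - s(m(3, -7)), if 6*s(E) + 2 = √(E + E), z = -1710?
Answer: -5129/3 - √6/6 ≈ -1710.1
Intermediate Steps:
s(E) = -⅓ + √2*√E/6 (s(E) = -⅓ + √(E + E)/6 = -⅓ + √(2*E)/6 = -⅓ + (√2*√E)/6 = -⅓ + √2*√E/6)
z - s(m(3, -7)) = -1710 - (-⅓ + √2*√3/6) = -1710 - (-⅓ + √6/6) = -1710 + (⅓ - √6/6) = -5129/3 - √6/6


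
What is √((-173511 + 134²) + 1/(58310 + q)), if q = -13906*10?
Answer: I*√40572243990730/16150 ≈ 394.4*I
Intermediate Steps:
q = -139060
√((-173511 + 134²) + 1/(58310 + q)) = √((-173511 + 134²) + 1/(58310 - 139060)) = √((-173511 + 17956) + 1/(-80750)) = √(-155555 - 1/80750) = √(-12561066251/80750) = I*√40572243990730/16150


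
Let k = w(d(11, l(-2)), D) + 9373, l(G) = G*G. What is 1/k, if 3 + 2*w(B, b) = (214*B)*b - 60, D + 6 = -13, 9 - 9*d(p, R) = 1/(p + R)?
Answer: 270/1977361 ≈ 0.00013655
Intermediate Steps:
l(G) = G²
d(p, R) = 1 - 1/(9*(R + p)) (d(p, R) = 1 - 1/(9*(p + R)) = 1 - 1/(9*(R + p)))
D = -19 (D = -6 - 13 = -19)
w(B, b) = -63/2 + 107*B*b (w(B, b) = -3/2 + ((214*B)*b - 60)/2 = -3/2 + (214*B*b - 60)/2 = -3/2 + (-60 + 214*B*b)/2 = -3/2 + (-30 + 107*B*b) = -63/2 + 107*B*b)
k = 1977361/270 (k = (-63/2 + 107*((-⅑ + (-2)² + 11)/((-2)² + 11))*(-19)) + 9373 = (-63/2 + 107*((-⅑ + 4 + 11)/(4 + 11))*(-19)) + 9373 = (-63/2 + 107*((134/9)/15)*(-19)) + 9373 = (-63/2 + 107*((1/15)*(134/9))*(-19)) + 9373 = (-63/2 + 107*(134/135)*(-19)) + 9373 = (-63/2 - 272422/135) + 9373 = -553349/270 + 9373 = 1977361/270 ≈ 7323.6)
1/k = 1/(1977361/270) = 270/1977361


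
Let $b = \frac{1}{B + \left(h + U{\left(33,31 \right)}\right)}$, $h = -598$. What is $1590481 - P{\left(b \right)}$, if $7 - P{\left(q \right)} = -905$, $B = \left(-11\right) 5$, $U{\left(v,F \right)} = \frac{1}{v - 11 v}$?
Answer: $1589569$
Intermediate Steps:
$U{\left(v,F \right)} = - \frac{1}{10 v}$ ($U{\left(v,F \right)} = \frac{1}{\left(-10\right) v} = - \frac{1}{10 v}$)
$B = -55$
$b = - \frac{330}{215491}$ ($b = \frac{1}{-55 - \left(598 + \frac{1}{10 \cdot 33}\right)} = \frac{1}{-55 - \frac{197341}{330}} = \frac{1}{- \frac{215491}{330}} = - \frac{330}{215491} \approx -0.0015314$)
$P{\left(q \right)} = 912$ ($P{\left(q \right)} = 7 - -905 = 7 + 905 = 912$)
$1590481 - P{\left(b \right)} = 1590481 - 912 = 1589569$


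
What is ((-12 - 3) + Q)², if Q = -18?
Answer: 1089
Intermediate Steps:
((-12 - 3) + Q)² = ((-12 - 3) - 18)² = (-15 - 18)² = (-33)² = 1089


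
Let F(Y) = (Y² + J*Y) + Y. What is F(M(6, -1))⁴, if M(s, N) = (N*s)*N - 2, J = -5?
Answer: 0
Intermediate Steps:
M(s, N) = -2 + s*N² (M(s, N) = s*N² - 2 = -2 + s*N²)
F(Y) = Y² - 4*Y (F(Y) = (Y² - 5*Y) + Y = Y² - 4*Y)
F(M(6, -1))⁴ = ((-2 + 6*(-1)²)*(-4 + (-2 + 6*(-1)²)))⁴ = ((-2 + 6*1)*(-4 + (-2 + 6*1)))⁴ = ((-2 + 6)*(-4 + (-2 + 6)))⁴ = (4*(-4 + 4))⁴ = (4*0)⁴ = 0⁴ = 0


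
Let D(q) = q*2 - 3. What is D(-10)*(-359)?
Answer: 8257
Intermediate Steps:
D(q) = -3 + 2*q (D(q) = 2*q - 3 = -3 + 2*q)
D(-10)*(-359) = (-3 + 2*(-10))*(-359) = (-3 - 20)*(-359) = -23*(-359) = 8257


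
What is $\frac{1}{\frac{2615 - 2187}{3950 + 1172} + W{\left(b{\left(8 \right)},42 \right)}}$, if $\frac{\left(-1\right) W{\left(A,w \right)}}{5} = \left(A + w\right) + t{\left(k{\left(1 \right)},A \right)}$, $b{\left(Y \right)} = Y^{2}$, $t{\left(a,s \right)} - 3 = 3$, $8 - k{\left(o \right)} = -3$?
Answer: $- \frac{2561}{1433946} \approx -0.001786$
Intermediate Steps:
$k{\left(o \right)} = 11$ ($k{\left(o \right)} = 8 - -3 = 8 + 3 = 11$)
$t{\left(a,s \right)} = 6$ ($t{\left(a,s \right)} = 3 + 3 = 6$)
$W{\left(A,w \right)} = -30 - 5 A - 5 w$ ($W{\left(A,w \right)} = - 5 \left(\left(A + w\right) + 6\right) = - 5 \left(6 + A + w\right) = -30 - 5 A - 5 w$)
$\frac{1}{\frac{2615 - 2187}{3950 + 1172} + W{\left(b{\left(8 \right)},42 \right)}} = \frac{1}{\frac{2615 - 2187}{3950 + 1172} - \left(240 + 320\right)} = \frac{1}{\frac{428}{5122} - 560} = \frac{1}{428 \cdot \frac{1}{5122} - 560} = \frac{1}{\frac{214}{2561} - 560} = \frac{1}{- \frac{1433946}{2561}} = - \frac{2561}{1433946}$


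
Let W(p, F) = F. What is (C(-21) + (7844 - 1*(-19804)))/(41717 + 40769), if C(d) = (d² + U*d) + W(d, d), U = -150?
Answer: 15609/41243 ≈ 0.37846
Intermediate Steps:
C(d) = d² - 149*d (C(d) = (d² - 150*d) + d = d² - 149*d)
(C(-21) + (7844 - 1*(-19804)))/(41717 + 40769) = (-21*(-149 - 21) + (7844 - 1*(-19804)))/(41717 + 40769) = (-21*(-170) + (7844 + 19804))/82486 = (3570 + 27648)*(1/82486) = 31218*(1/82486) = 15609/41243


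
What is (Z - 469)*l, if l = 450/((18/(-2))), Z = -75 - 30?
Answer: 28700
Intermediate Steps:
Z = -105
l = -50 (l = 450/((-½*18)) = 450/(-9) = 450*(-⅑) = -50)
(Z - 469)*l = (-105 - 469)*(-50) = -574*(-50) = 28700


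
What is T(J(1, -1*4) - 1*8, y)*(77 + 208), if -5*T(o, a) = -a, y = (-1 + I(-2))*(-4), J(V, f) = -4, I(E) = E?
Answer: 684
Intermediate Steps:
y = 12 (y = (-1 - 2)*(-4) = -3*(-4) = 12)
T(o, a) = a/5 (T(o, a) = -(-1)*a/5 = a/5)
T(J(1, -1*4) - 1*8, y)*(77 + 208) = ((1/5)*12)*(77 + 208) = (12/5)*285 = 684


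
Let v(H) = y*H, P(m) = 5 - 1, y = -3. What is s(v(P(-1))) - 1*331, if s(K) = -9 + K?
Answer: -352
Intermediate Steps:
P(m) = 4
v(H) = -3*H
s(v(P(-1))) - 1*331 = (-9 - 3*4) - 1*331 = (-9 - 12) - 331 = -21 - 331 = -352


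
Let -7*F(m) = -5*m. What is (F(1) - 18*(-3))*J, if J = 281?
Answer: 107623/7 ≈ 15375.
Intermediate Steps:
F(m) = 5*m/7 (F(m) = -(-5)*m/7 = 5*m/7)
(F(1) - 18*(-3))*J = ((5/7)*1 - 18*(-3))*281 = (5/7 + 54)*281 = (383/7)*281 = 107623/7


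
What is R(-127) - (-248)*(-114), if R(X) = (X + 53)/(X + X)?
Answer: -3590507/127 ≈ -28272.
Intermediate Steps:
R(X) = (53 + X)/(2*X) (R(X) = (53 + X)/((2*X)) = (53 + X)*(1/(2*X)) = (53 + X)/(2*X))
R(-127) - (-248)*(-114) = (½)*(53 - 127)/(-127) - (-248)*(-114) = (½)*(-1/127)*(-74) - 1*28272 = 37/127 - 28272 = -3590507/127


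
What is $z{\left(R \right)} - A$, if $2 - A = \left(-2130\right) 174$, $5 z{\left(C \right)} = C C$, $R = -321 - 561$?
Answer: $- \frac{1075186}{5} \approx -2.1504 \cdot 10^{5}$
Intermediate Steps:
$R = -882$
$z{\left(C \right)} = \frac{C^{2}}{5}$ ($z{\left(C \right)} = \frac{C C}{5} = \frac{C^{2}}{5}$)
$A = 370622$ ($A = 2 - \left(-2130\right) 174 = 2 - -370620 = 2 + 370620 = 370622$)
$z{\left(R \right)} - A = \frac{\left(-882\right)^{2}}{5} - 370622 = \frac{1}{5} \cdot 777924 - 370622 = \frac{777924}{5} - 370622 = - \frac{1075186}{5}$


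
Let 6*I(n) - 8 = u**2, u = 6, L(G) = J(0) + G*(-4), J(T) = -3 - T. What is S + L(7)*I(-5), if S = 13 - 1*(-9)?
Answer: -616/3 ≈ -205.33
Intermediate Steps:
L(G) = -3 - 4*G (L(G) = (-3 - 1*0) + G*(-4) = (-3 + 0) - 4*G = -3 - 4*G)
S = 22 (S = 13 + 9 = 22)
I(n) = 22/3 (I(n) = 4/3 + (1/6)*6**2 = 4/3 + (1/6)*36 = 4/3 + 6 = 22/3)
S + L(7)*I(-5) = 22 + (-3 - 4*7)*(22/3) = 22 + (-3 - 28)*(22/3) = 22 - 31*22/3 = 22 - 682/3 = -616/3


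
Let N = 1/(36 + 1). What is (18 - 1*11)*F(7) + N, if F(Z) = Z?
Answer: 1814/37 ≈ 49.027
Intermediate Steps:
N = 1/37 ≈ 0.027027
(18 - 1*11)*F(7) + N = (18 - 1*11)*7 + 1/37 = (18 - 11)*7 + 1/37 = 7*7 + 1/37 = 49 + 1/37 = 1814/37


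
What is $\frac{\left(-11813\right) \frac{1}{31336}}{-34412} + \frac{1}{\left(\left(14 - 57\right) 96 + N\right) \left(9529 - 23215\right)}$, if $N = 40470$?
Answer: $\frac{1468607895781}{134084581597776096} \approx 1.0953 \cdot 10^{-5}$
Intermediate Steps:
$\frac{\left(-11813\right) \frac{1}{31336}}{-34412} + \frac{1}{\left(\left(14 - 57\right) 96 + N\right) \left(9529 - 23215\right)} = \frac{\left(-11813\right) \frac{1}{31336}}{-34412} + \frac{1}{\left(\left(14 - 57\right) 96 + 40470\right) \left(9529 - 23215\right)} = \left(-11813\right) \frac{1}{31336} \left(- \frac{1}{34412}\right) + \frac{1}{\left(\left(-43\right) 96 + 40470\right) \left(-13686\right)} = \left(- \frac{11813}{31336}\right) \left(- \frac{1}{34412}\right) + \frac{1}{-4128 + 40470} \left(- \frac{1}{13686}\right) = \frac{11813}{1078334432} + \frac{1}{36342} \left(- \frac{1}{13686}\right) = \frac{11813}{1078334432} - \frac{1}{497376612} = \frac{1468607895781}{134084581597776096}$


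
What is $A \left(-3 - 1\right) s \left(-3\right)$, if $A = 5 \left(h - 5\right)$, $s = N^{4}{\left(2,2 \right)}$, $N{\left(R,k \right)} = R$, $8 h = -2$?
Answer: $-5040$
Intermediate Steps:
$h = - \frac{1}{4}$ ($h = \frac{1}{8} \left(-2\right) = - \frac{1}{4} \approx -0.25$)
$s = 16$ ($s = 2^{4} = 16$)
$A = - \frac{105}{4}$ ($A = 5 \left(- \frac{1}{4} - 5\right) = 5 \left(- \frac{21}{4}\right) = - \frac{105}{4} \approx -26.25$)
$A \left(-3 - 1\right) s \left(-3\right) = - \frac{105 \left(-3 - 1\right) 16}{4} \left(-3\right) = - \frac{105 \left(\left(-4\right) 16\right)}{4} \left(-3\right) = \left(- \frac{105}{4}\right) \left(-64\right) \left(-3\right) = 1680 \left(-3\right) = -5040$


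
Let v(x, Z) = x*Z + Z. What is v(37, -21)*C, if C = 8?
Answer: -6384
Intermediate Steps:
v(x, Z) = Z + Z*x (v(x, Z) = Z*x + Z = Z + Z*x)
v(37, -21)*C = -21*(1 + 37)*8 = -21*38*8 = -798*8 = -6384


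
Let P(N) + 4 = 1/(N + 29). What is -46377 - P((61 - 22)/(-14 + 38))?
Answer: -11361393/245 ≈ -46373.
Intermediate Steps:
P(N) = -4 + 1/(29 + N) (P(N) = -4 + 1/(N + 29) = -4 + 1/(29 + N))
-46377 - P((61 - 22)/(-14 + 38)) = -46377 - (-115 - 4*(61 - 22)/(-14 + 38))/(29 + (61 - 22)/(-14 + 38)) = -46377 - (-115 - 156/24)/(29 + 39/24) = -46377 - (-115 - 156/24)/(29 + 39*(1/24)) = -46377 - (-115 - 4*13/8)/(29 + 13/8) = -46377 - (-115 - 13/2)/245/8 = -46377 - 8*(-243)/(245*2) = -46377 - 1*(-972/245) = -46377 + 972/245 = -11361393/245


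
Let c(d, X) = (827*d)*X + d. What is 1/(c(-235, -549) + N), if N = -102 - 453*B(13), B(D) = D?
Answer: 1/106689179 ≈ 9.3730e-9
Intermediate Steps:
c(d, X) = d + 827*X*d (c(d, X) = 827*X*d + d = d + 827*X*d)
N = -5991 (N = -102 - 453*13 = -102 - 5889 = -5991)
1/(c(-235, -549) + N) = 1/(-235*(1 + 827*(-549)) - 5991) = 1/(-235*(1 - 454023) - 5991) = 1/(-235*(-454022) - 5991) = 1/(106695170 - 5991) = 1/106689179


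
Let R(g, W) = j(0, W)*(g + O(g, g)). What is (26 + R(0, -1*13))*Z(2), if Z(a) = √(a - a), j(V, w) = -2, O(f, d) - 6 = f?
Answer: 0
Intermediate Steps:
O(f, d) = 6 + f
R(g, W) = -12 - 4*g (R(g, W) = -2*(g + (6 + g)) = -2*(6 + 2*g) = -12 - 4*g)
Z(a) = 0 (Z(a) = √0 = 0)
(26 + R(0, -1*13))*Z(2) = (26 + (-12 - 4*0))*0 = (26 + (-12 + 0))*0 = (26 - 12)*0 = 14*0 = 0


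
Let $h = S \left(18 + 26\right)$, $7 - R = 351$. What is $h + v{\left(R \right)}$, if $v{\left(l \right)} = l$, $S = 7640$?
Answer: $335816$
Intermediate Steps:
$R = -344$ ($R = 7 - 351 = -344$)
$h = 336160$ ($h = 7640 \left(18 + 26\right) = 7640 \cdot 44 = 336160$)
$h + v{\left(R \right)} = 336160 - 344 = 335816$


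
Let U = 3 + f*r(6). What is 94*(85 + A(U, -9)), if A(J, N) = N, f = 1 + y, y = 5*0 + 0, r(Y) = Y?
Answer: 7144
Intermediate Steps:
y = 0 (y = 0 + 0 = 0)
f = 1 (f = 1 + 0 = 1)
U = 9 (U = 3 + 1*6 = 3 + 6 = 9)
94*(85 + A(U, -9)) = 94*(85 - 9) = 94*76 = 7144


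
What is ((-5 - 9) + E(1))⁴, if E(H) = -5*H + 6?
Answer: 28561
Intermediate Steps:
E(H) = 6 - 5*H
((-5 - 9) + E(1))⁴ = ((-5 - 9) + (6 - 5*1))⁴ = (-14 + (6 - 5))⁴ = (-14 + 1)⁴ = (-13)⁴ = 28561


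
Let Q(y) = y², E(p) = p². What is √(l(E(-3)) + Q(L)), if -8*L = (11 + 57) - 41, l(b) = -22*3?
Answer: I*√3495/8 ≈ 7.3898*I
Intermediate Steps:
l(b) = -66
L = -27/8 (L = -((11 + 57) - 41)/8 = -(68 - 41)/8 = -⅛*27 = -27/8 ≈ -3.3750)
√(l(E(-3)) + Q(L)) = √(-66 + (-27/8)²) = √(-66 + 729/64) = √(-3495/64) = I*√3495/8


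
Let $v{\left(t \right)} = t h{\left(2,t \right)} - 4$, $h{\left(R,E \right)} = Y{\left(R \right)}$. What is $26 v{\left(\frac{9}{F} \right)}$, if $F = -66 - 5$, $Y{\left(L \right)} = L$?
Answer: $- \frac{7852}{71} \approx -110.59$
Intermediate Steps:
$F = -71$ ($F = -66 - 5 = -71$)
$h{\left(R,E \right)} = R$
$v{\left(t \right)} = -4 + 2 t$ ($v{\left(t \right)} = t 2 - 4 = 2 t - 4 = -4 + 2 t$)
$26 v{\left(\frac{9}{F} \right)} = 26 \left(-4 + 2 \frac{9}{-71}\right) = 26 \left(-4 + 2 \cdot 9 \left(- \frac{1}{71}\right)\right) = 26 \left(-4 + 2 \left(- \frac{9}{71}\right)\right) = 26 \left(-4 - \frac{18}{71}\right) = 26 \left(- \frac{302}{71}\right) = - \frac{7852}{71}$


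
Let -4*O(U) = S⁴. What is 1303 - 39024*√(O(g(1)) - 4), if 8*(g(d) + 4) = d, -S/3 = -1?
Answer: 1303 - 19512*I*√97 ≈ 1303.0 - 1.9217e+5*I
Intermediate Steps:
S = 3 (S = -3*(-1) = 3)
g(d) = -4 + d/8
O(U) = -81/4 (O(U) = -¼*3⁴ = -¼*81 = -81/4)
1303 - 39024*√(O(g(1)) - 4) = 1303 - 39024*√(-81/4 - 4) = 1303 - 39024*√(-97/4) = 1303 - 39024*I*√97/2 = 1303 - 19512*I*√97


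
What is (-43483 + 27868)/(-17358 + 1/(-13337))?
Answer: 208257255/231503647 ≈ 0.89958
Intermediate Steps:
(-43483 + 27868)/(-17358 + 1/(-13337)) = -15615/(-17358 - 1/13337) = -15615/(-231503647/13337) = -15615*(-13337/231503647) = 208257255/231503647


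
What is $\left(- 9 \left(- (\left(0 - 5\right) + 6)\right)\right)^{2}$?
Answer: $81$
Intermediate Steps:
$\left(- 9 \left(- (\left(0 - 5\right) + 6)\right)\right)^{2} = \left(- 9 \left(- (-5 + 6)\right)\right)^{2} = \left(- 9 \left(\left(-1\right) 1\right)\right)^{2} = \left(\left(-9\right) \left(-1\right)\right)^{2} = 9^{2} = 81$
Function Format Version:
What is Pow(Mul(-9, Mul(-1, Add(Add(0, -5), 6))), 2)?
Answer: 81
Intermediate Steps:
Pow(Mul(-9, Mul(-1, Add(Add(0, -5), 6))), 2) = Pow(Mul(-9, Mul(-1, Add(-5, 6))), 2) = Pow(Mul(-9, Mul(-1, 1)), 2) = Pow(Mul(-9, -1), 2) = Pow(9, 2) = 81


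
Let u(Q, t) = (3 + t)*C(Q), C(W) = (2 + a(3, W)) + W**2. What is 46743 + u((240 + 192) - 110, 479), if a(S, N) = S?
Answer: 50024841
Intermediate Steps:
C(W) = 5 + W**2 (C(W) = (2 + 3) + W**2 = 5 + W**2)
u(Q, t) = (3 + t)*(5 + Q**2)
46743 + u((240 + 192) - 110, 479) = 46743 + (3 + 479)*(5 + ((240 + 192) - 110)**2) = 46743 + 482*(5 + (432 - 110)**2) = 46743 + 482*(5 + 322**2) = 46743 + 482*(5 + 103684) = 46743 + 482*103689 = 46743 + 49978098 = 50024841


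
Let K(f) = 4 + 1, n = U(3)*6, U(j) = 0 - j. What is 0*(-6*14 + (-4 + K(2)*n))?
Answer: 0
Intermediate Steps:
U(j) = -j
n = -18 (n = -1*3*6 = -3*6 = -18)
K(f) = 5
0*(-6*14 + (-4 + K(2)*n)) = 0*(-6*14 + (-4 + 5*(-18))) = 0*(-84 + (-4 - 90)) = 0*(-84 - 94) = 0*(-178) = 0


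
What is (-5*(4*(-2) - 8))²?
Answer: 6400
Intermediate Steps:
(-5*(4*(-2) - 8))² = (-5*(-8 - 8))² = (-5*(-16))² = 80² = 6400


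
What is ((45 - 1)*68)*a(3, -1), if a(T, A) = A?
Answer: -2992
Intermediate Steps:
((45 - 1)*68)*a(3, -1) = ((45 - 1)*68)*(-1) = (44*68)*(-1) = 2992*(-1) = -2992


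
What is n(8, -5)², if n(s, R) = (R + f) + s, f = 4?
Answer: 49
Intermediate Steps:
n(s, R) = 4 + R + s (n(s, R) = (R + 4) + s = (4 + R) + s = 4 + R + s)
n(8, -5)² = (4 - 5 + 8)² = 7² = 49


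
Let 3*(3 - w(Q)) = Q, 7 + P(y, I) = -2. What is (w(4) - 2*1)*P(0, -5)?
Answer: 3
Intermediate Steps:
P(y, I) = -9 (P(y, I) = -7 - 2 = -9)
w(Q) = 3 - Q/3
(w(4) - 2*1)*P(0, -5) = ((3 - ⅓*4) - 2*1)*(-9) = ((3 - 4/3) - 2)*(-9) = (5/3 - 2)*(-9) = -⅓*(-9) = 3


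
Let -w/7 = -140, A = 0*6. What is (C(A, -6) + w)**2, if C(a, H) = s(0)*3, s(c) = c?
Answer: 960400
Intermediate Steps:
A = 0
C(a, H) = 0 (C(a, H) = 0*3 = 0)
w = 980 (w = -7*(-140) = 980)
(C(A, -6) + w)**2 = (0 + 980)**2 = 980**2 = 960400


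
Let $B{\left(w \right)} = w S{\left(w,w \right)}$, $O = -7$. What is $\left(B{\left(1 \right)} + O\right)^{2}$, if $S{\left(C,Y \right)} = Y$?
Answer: $36$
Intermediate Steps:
$B{\left(w \right)} = w^{2}$ ($B{\left(w \right)} = w w = w^{2}$)
$\left(B{\left(1 \right)} + O\right)^{2} = \left(1^{2} - 7\right)^{2} = \left(1 - 7\right)^{2} = \left(-6\right)^{2} = 36$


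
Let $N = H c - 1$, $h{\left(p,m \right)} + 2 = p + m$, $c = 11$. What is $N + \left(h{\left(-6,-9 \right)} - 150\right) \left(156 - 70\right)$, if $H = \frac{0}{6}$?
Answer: $-14363$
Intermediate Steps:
$H = 0$ ($H = 0 \cdot \frac{1}{6} = 0$)
$h{\left(p,m \right)} = -2 + m + p$ ($h{\left(p,m \right)} = -2 + \left(p + m\right) = -2 + \left(m + p\right) = -2 + m + p$)
$N = -1$ ($N = 0 \cdot 11 - 1 = 0 - 1 = -1$)
$N + \left(h{\left(-6,-9 \right)} - 150\right) \left(156 - 70\right) = -1 + \left(\left(-2 - 9 - 6\right) - 150\right) \left(156 - 70\right) = -1 + \left(-17 - 150\right) 86 = -1 - 14362 = -14363$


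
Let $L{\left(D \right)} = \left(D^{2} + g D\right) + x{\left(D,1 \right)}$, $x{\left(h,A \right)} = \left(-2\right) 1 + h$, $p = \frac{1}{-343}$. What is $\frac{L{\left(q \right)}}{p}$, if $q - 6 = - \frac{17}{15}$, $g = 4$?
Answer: $- \frac{3551422}{225} \approx -15784.0$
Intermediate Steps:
$q = \frac{73}{15}$ ($q = 6 - \frac{17}{15} = \frac{73}{15} \approx 4.8667$)
$p = - \frac{1}{343} \approx -0.0029155$
$x{\left(h,A \right)} = -2 + h$
$L{\left(D \right)} = -2 + D^{2} + 5 D$ ($L{\left(D \right)} = \left(D^{2} + 4 D\right) + \left(-2 + D\right) = -2 + D^{2} + 5 D$)
$\frac{L{\left(q \right)}}{p} = \frac{-2 + \left(\frac{73}{15}\right)^{2} + 5 \cdot \frac{73}{15}}{- \frac{1}{343}} = \left(-2 + \frac{5329}{225} + \frac{73}{3}\right) \left(-343\right) = \frac{10354}{225} \left(-343\right) = - \frac{3551422}{225}$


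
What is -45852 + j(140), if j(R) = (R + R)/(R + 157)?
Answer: -13617764/297 ≈ -45851.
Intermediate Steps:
j(R) = 2*R/(157 + R) (j(R) = (2*R)/(157 + R) = 2*R/(157 + R))
-45852 + j(140) = -45852 + 2*140/(157 + 140) = -45852 + 2*140/297 = -45852 + 2*140*(1/297) = -45852 + 280/297 = -13617764/297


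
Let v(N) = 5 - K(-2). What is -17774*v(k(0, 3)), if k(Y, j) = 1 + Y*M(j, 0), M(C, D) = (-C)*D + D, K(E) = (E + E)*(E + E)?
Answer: 195514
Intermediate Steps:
K(E) = 4*E² (K(E) = (2*E)*(2*E) = 4*E²)
M(C, D) = D - C*D (M(C, D) = -C*D + D = D - C*D)
k(Y, j) = 1 (k(Y, j) = 1 + Y*(0*(1 - j)) = 1 + Y*0 = 1 + 0 = 1)
v(N) = -11 (v(N) = 5 - 4*(-2)² = 5 - 4*4 = 5 - 1*16 = 5 - 16 = -11)
-17774*v(k(0, 3)) = -17774*(-11) = 195514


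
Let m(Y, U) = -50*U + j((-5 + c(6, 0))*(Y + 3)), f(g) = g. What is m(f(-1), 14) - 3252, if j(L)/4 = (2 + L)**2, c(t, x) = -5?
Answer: -2656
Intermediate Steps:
j(L) = 4*(2 + L)**2
m(Y, U) = -50*U + 4*(-28 - 10*Y)**2 (m(Y, U) = -50*U + 4*(2 + (-5 - 5)*(Y + 3))**2 = -50*U + 4*(2 - 10*(3 + Y))**2 = -50*U + 4*(2 + (-30 - 10*Y))**2 = -50*U + 4*(-28 - 10*Y)**2)
m(f(-1), 14) - 3252 = (-50*14 + 16*(14 + 5*(-1))**2) - 3252 = (-700 + 16*(14 - 5)**2) - 3252 = (-700 + 16*9**2) - 3252 = (-700 + 16*81) - 3252 = (-700 + 1296) - 3252 = 596 - 3252 = -2656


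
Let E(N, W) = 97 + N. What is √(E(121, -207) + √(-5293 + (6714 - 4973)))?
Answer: √(218 + 4*I*√222) ≈ 14.9 + 2.0*I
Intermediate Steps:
√(E(121, -207) + √(-5293 + (6714 - 4973))) = √((97 + 121) + √(-5293 + (6714 - 4973))) = √(218 + √(-5293 + 1741)) = √(218 + √(-3552)) = √(218 + 4*I*√222)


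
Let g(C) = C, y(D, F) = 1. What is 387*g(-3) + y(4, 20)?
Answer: -1160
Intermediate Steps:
387*g(-3) + y(4, 20) = 387*(-3) + 1 = -1161 + 1 = -1160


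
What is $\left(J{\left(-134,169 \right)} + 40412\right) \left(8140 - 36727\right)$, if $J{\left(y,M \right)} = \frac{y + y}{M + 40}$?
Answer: $- \frac{241441228080}{209} \approx -1.1552 \cdot 10^{9}$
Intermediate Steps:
$J{\left(y,M \right)} = \frac{2 y}{40 + M}$
$\left(J{\left(-134,169 \right)} + 40412\right) \left(8140 - 36727\right) = \left(2 \left(-134\right) \frac{1}{40 + 169} + 40412\right) \left(8140 - 36727\right) = \left(2 \left(-134\right) \frac{1}{209} + 40412\right) \left(-28587\right) = \left(- \frac{268}{209} + 40412\right) \left(-28587\right) = \frac{8445840}{209} \left(-28587\right) = - \frac{241441228080}{209}$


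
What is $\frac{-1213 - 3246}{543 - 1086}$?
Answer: $\frac{4459}{543} \approx 8.2118$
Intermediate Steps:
$\frac{-1213 - 3246}{543 - 1086} = - \frac{4459}{-543} = \left(-4459\right) \left(- \frac{1}{543}\right) = \frac{4459}{543}$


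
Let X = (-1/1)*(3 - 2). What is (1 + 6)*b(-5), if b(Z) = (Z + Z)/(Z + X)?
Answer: 35/3 ≈ 11.667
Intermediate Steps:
X = -1 (X = -1*1*1 = -1*1 = -1)
b(Z) = 2*Z/(-1 + Z) (b(Z) = (Z + Z)/(Z - 1) = (2*Z)/(-1 + Z) = 2*Z/(-1 + Z))
(1 + 6)*b(-5) = (1 + 6)*(2*(-5)/(-1 - 5)) = 7*(2*(-5)/(-6)) = 7*(2*(-5)*(-⅙)) = 7*(5/3) = 35/3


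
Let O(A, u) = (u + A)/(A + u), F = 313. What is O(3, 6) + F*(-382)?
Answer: -119565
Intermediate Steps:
O(A, u) = 1 (O(A, u) = (A + u)/(A + u) = 1)
O(3, 6) + F*(-382) = 1 + 313*(-382) = 1 - 119566 = -119565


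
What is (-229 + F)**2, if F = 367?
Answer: 19044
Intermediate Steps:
(-229 + F)**2 = (-229 + 367)**2 = 138**2 = 19044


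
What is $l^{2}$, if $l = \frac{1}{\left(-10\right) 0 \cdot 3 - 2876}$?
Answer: $\frac{1}{8271376} \approx 1.209 \cdot 10^{-7}$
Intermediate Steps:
$l = - \frac{1}{2876}$ ($l = \frac{1}{0 \cdot 3 - 2876} = \frac{1}{0 - 2876} = \frac{1}{-2876} = - \frac{1}{2876} \approx -0.00034771$)
$l^{2} = \left(- \frac{1}{2876}\right)^{2} = \frac{1}{8271376}$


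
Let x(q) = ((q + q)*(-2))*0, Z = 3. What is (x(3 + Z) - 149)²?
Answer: 22201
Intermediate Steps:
x(q) = 0 (x(q) = ((2*q)*(-2))*0 = -4*q*0 = 0)
(x(3 + Z) - 149)² = (0 - 149)² = (-149)² = 22201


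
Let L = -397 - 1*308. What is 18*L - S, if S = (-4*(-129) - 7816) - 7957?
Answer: 2567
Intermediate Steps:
L = -705 (L = -397 - 308 = -705)
S = -15257 (S = (516 - 7816) - 7957 = -7300 - 7957 = -15257)
18*L - S = 18*(-705) - 1*(-15257) = -12690 + 15257 = 2567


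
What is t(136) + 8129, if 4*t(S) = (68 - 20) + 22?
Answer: 16293/2 ≈ 8146.5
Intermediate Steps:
t(S) = 35/2 (t(S) = ((68 - 20) + 22)/4 = (48 + 22)/4 = (¼)*70 = 35/2)
t(136) + 8129 = 35/2 + 8129 = 16293/2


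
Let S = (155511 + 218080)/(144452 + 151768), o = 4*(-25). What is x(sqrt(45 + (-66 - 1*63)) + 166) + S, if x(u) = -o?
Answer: 29995591/296220 ≈ 101.26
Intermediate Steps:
o = -100
S = 373591/296220 ≈ 1.2612
x(u) = 100 (x(u) = -1*(-100) = 100)
x(sqrt(45 + (-66 - 1*63)) + 166) + S = 100 + 373591/296220 = 29995591/296220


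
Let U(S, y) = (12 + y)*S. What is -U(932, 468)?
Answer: -447360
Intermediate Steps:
U(S, y) = S*(12 + y)
-U(932, 468) = -932*(12 + 468) = -932*480 = -1*447360 = -447360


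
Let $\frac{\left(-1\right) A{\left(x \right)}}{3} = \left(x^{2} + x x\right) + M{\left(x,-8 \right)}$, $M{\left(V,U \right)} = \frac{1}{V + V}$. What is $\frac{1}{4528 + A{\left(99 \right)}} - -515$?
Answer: $\frac{1844909669}{3582349} \approx 515.0$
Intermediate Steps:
$M{\left(V,U \right)} = \frac{1}{2 V}$
$A{\left(x \right)} = - 6 x^{2} - \frac{3}{2 x}$ ($A{\left(x \right)} = - 3 \left(\left(x^{2} + x x\right) + \frac{1}{2 x}\right) = - 3 \left(\left(x^{2} + x^{2}\right) + \frac{1}{2 x}\right) = - 3 \left(2 x^{2} + \frac{1}{2 x}\right) = - 3 \left(\frac{1}{2 x} + 2 x^{2}\right) = - 6 x^{2} - \frac{3}{2 x}$)
$\frac{1}{4528 + A{\left(99 \right)}} - -515 = \frac{1}{4528 + \frac{3 \left(-1 - 4 \cdot 99^{3}\right)}{2 \cdot 99}} - -515 = \frac{1}{4528 + \frac{3}{2} \cdot \frac{1}{99} \left(-1 - 3881196\right)} + 515 = \frac{1}{4528 + \frac{3}{2} \cdot \frac{1}{99} \left(-3881197\right)} + 515 = \frac{1}{4528 - \frac{3881197}{66}} + 515 = \frac{1}{- \frac{3582349}{66}} + 515 = - \frac{66}{3582349} + 515 = \frac{1844909669}{3582349}$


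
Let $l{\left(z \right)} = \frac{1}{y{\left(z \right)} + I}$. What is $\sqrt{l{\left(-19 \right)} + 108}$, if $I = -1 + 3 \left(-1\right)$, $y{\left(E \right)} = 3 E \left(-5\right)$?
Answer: $\frac{\sqrt{8528069}}{281} \approx 10.392$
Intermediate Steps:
$y{\left(E \right)} = - 15 E$
$I = -4$ ($I = -1 - 3 = -4$)
$l{\left(z \right)} = \frac{1}{-4 - 15 z}$ ($l{\left(z \right)} = \frac{1}{- 15 z - 4} = \frac{1}{-4 - 15 z}$)
$\sqrt{l{\left(-19 \right)} + 108} = \sqrt{- \frac{1}{4 + 15 \left(-19\right)} + 108} = \sqrt{- \frac{1}{4 - 285} + 108} = \sqrt{- \frac{1}{-281} + 108} = \sqrt{\left(-1\right) \left(- \frac{1}{281}\right) + 108} = \sqrt{\frac{1}{281} + 108} = \sqrt{\frac{30349}{281}} = \frac{\sqrt{8528069}}{281}$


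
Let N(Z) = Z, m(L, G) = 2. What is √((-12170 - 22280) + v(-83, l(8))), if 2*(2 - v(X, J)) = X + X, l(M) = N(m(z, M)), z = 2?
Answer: I*√34365 ≈ 185.38*I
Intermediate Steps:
l(M) = 2
v(X, J) = 2 - X (v(X, J) = 2 - (X + X)/2 = 2 - X)
√((-12170 - 22280) + v(-83, l(8))) = √((-12170 - 22280) + (2 - 1*(-83))) = √(-34450 + (2 + 83)) = √(-34450 + 85) = √(-34365) = I*√34365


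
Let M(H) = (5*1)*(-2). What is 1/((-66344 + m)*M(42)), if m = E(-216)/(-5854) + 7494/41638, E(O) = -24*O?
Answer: 60937213/40428614546510 ≈ 1.5073e-6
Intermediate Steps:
M(H) = -10 (M(H) = 5*(-2) = -10)
m = -42995379/60937213 (m = -24*(-216)/(-5854) + 7494/41638 = 5184*(-1/5854) + 7494*(1/41638) = -2592/2927 + 3747/20819 = -42995379/60937213 ≈ -0.70557)
1/((-66344 + m)*M(42)) = 1/(-66344 - 42995379/60937213*(-10)) = -⅒/(-4042861454651/60937213) = -60937213/4042861454651*(-⅒) = 60937213/40428614546510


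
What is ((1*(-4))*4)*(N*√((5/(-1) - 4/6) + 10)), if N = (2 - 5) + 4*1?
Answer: -16*√39/3 ≈ -33.307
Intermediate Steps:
N = 1 (N = -3 + 4 = 1)
((1*(-4))*4)*(N*√((5/(-1) - 4/6) + 10)) = ((1*(-4))*4)*(1*√((5/(-1) - 4/6) + 10)) = (-4*4)*(1*√((5*(-1) - 4*⅙) + 10)) = -16*√((-5 - ⅔) + 10) = -16*√(-17/3 + 10) = -16*√(13/3) = -16*√39/3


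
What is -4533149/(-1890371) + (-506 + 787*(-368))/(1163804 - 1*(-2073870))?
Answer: 7064210220082/3060202518527 ≈ 2.3084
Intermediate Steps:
-4533149/(-1890371) + (-506 + 787*(-368))/(1163804 - 1*(-2073870)) = -4533149*(-1/1890371) + (-506 - 289616)/(1163804 + 2073870) = 4533149/1890371 - 290122/3237674 = 4533149/1890371 - 290122*1/3237674 = 4533149/1890371 - 145061/1618837 = 7064210220082/3060202518527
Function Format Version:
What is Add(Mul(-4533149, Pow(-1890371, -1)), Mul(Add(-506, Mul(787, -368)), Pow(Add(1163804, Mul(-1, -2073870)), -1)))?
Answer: Rational(7064210220082, 3060202518527) ≈ 2.3084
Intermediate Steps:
Add(Mul(-4533149, Pow(-1890371, -1)), Mul(Add(-506, Mul(787, -368)), Pow(Add(1163804, Mul(-1, -2073870)), -1))) = Add(Mul(-4533149, Rational(-1, 1890371)), Mul(Add(-506, -289616), Pow(Add(1163804, 2073870), -1))) = Add(Rational(4533149, 1890371), Mul(-290122, Pow(3237674, -1))) = Add(Rational(4533149, 1890371), Mul(-290122, Rational(1, 3237674))) = Add(Rational(4533149, 1890371), Rational(-145061, 1618837)) = Rational(7064210220082, 3060202518527)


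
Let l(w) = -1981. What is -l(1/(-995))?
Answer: 1981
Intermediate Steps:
-l(1/(-995)) = -1*(-1981) = 1981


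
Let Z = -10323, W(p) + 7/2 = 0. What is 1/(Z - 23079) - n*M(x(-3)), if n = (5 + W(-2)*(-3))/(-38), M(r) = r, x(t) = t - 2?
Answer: -136247/66804 ≈ -2.0395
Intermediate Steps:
W(p) = -7/2 (W(p) = -7/2 + 0 = -7/2)
x(t) = -2 + t
n = -31/76 (n = (5 - 7/2*(-3))/(-38) = (5 + 21/2)*(-1/38) = (31/2)*(-1/38) = -31/76 ≈ -0.40789)
1/(Z - 23079) - n*M(x(-3)) = 1/(-10323 - 23079) - (-31)*(-2 - 3)/76 = 1/(-33402) - (-31)*(-5)/76 = -1/33402 - 1*155/76 = -1/33402 - 155/76 = -136247/66804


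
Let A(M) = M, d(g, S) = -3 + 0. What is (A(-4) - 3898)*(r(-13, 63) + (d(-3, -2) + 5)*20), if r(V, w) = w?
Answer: -401906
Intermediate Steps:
d(g, S) = -3
(A(-4) - 3898)*(r(-13, 63) + (d(-3, -2) + 5)*20) = (-4 - 3898)*(63 + (-3 + 5)*20) = -3902*(63 + 2*20) = -3902*(63 + 40) = -3902*103 = -401906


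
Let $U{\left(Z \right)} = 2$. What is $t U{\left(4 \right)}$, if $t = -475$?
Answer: $-950$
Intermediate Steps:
$t U{\left(4 \right)} = \left(-475\right) 2 = -950$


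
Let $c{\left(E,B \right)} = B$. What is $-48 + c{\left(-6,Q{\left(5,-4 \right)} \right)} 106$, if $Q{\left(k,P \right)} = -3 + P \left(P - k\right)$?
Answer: $3450$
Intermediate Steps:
$-48 + c{\left(-6,Q{\left(5,-4 \right)} \right)} 106 = -48 + \left(-3 + \left(-4\right)^{2} - \left(-4\right) 5\right) 106 = -48 + \left(-3 + 16 + 20\right) 106 = -48 + 33 \cdot 106 = -48 + 3498 = 3450$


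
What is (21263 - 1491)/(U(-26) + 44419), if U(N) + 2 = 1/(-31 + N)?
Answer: 281751/632942 ≈ 0.44515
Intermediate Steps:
U(N) = -2 + 1/(-31 + N)
(21263 - 1491)/(U(-26) + 44419) = (21263 - 1491)/((63 - 2*(-26))/(-31 - 26) + 44419) = 19772/((63 + 52)/(-57) + 44419) = 19772/(-1/57*115 + 44419) = 19772/(-115/57 + 44419) = 19772/(2531768/57) = 19772*(57/2531768) = 281751/632942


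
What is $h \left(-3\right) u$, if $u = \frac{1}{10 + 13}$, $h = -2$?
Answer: $\frac{6}{23} \approx 0.26087$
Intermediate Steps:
$u = \frac{1}{23} \approx 0.043478$
$h \left(-3\right) u = \left(-2\right) \left(-3\right) \frac{1}{23} = 6 \cdot \frac{1}{23} = \frac{6}{23}$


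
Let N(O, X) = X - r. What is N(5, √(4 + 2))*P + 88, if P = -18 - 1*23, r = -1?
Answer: 47 - 41*√6 ≈ -53.429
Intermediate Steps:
N(O, X) = 1 + X (N(O, X) = X - 1*(-1) = X + 1 = 1 + X)
P = -41 (P = -18 - 23 = -41)
N(5, √(4 + 2))*P + 88 = (1 + √(4 + 2))*(-41) + 88 = (1 + √6)*(-41) + 88 = (-41 - 41*√6) + 88 = 47 - 41*√6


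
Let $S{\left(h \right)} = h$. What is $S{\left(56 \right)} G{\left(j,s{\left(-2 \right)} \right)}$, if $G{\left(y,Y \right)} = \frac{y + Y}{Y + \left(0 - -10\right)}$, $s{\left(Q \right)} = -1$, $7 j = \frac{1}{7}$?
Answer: $- \frac{128}{21} \approx -6.0952$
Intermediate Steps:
$j = \frac{1}{49}$ ($j = \frac{1}{7 \cdot 7} = \frac{1}{7} \cdot \frac{1}{7} = \frac{1}{49} \approx 0.020408$)
$G{\left(y,Y \right)} = \frac{Y + y}{10 + Y}$ ($G{\left(y,Y \right)} = \frac{Y + y}{Y + \left(0 + 10\right)} = \frac{Y + y}{Y + 10} = \frac{Y + y}{10 + Y}$)
$S{\left(56 \right)} G{\left(j,s{\left(-2 \right)} \right)} = 56 \frac{-1 + \frac{1}{49}}{10 - 1} = 56 \cdot \frac{1}{9} \left(- \frac{48}{49}\right) = 56 \left(- \frac{16}{147}\right) = - \frac{128}{21}$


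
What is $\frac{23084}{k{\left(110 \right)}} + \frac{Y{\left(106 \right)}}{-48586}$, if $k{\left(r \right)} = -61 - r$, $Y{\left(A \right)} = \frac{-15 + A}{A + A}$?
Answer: $- \frac{237770571049}{1761339672} \approx -134.99$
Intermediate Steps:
$Y{\left(A \right)} = \frac{-15 + A}{2 A}$
$\frac{23084}{k{\left(110 \right)}} + \frac{Y{\left(106 \right)}}{-48586} = \frac{23084}{-61 - 110} + \frac{\frac{1}{2} \cdot \frac{1}{106} \left(-15 + 106\right)}{-48586} = \frac{23084}{-61 - 110} + \frac{1}{2} \cdot \frac{1}{106} \cdot 91 \left(- \frac{1}{48586}\right) = \frac{23084}{-171} + \frac{91}{212} \left(- \frac{1}{48586}\right) = 23084 \left(- \frac{1}{171}\right) - \frac{91}{10300232} = - \frac{23084}{171} - \frac{91}{10300232} = - \frac{237770571049}{1761339672}$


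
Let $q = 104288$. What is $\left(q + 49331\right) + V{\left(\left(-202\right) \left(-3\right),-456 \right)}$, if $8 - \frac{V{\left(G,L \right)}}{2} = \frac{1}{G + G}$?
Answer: $\frac{93102809}{606} \approx 1.5364 \cdot 10^{5}$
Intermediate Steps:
$V{\left(G,L \right)} = 16 - \frac{1}{G}$ ($V{\left(G,L \right)} = 16 - \frac{2}{G + G} = 16 - \frac{2}{2 G} = 16 - 2 \frac{1}{2 G} = 16 - \frac{1}{G}$)
$\left(q + 49331\right) + V{\left(\left(-202\right) \left(-3\right),-456 \right)} = \left(104288 + 49331\right) + \left(16 - \frac{1}{\left(-202\right) \left(-3\right)}\right) = 153619 + \left(16 - \frac{1}{606}\right) = 153619 + \frac{9695}{606} = \frac{93102809}{606}$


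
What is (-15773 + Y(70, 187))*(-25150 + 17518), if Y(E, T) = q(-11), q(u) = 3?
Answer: 120356640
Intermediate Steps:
Y(E, T) = 3
(-15773 + Y(70, 187))*(-25150 + 17518) = (-15773 + 3)*(-25150 + 17518) = -15770*(-7632) = 120356640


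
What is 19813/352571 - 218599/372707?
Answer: -69687224238/131405679697 ≈ -0.53032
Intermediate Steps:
19813/352571 - 218599/372707 = -69687224238/131405679697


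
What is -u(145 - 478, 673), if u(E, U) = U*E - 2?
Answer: 224111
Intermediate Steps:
u(E, U) = -2 + E*U (u(E, U) = E*U - 2 = -2 + E*U)
-u(145 - 478, 673) = -(-2 + (145 - 478)*673) = -(-2 - 333*673) = -(-2 - 224109) = -1*(-224111) = 224111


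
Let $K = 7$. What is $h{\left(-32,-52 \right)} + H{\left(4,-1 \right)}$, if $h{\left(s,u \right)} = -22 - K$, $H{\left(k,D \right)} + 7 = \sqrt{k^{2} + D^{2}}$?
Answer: $-36 + \sqrt{17} \approx -31.877$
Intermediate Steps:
$H{\left(k,D \right)} = -7 + \sqrt{D^{2} + k^{2}}$ ($H{\left(k,D \right)} = -7 + \sqrt{k^{2} + D^{2}} = -7 + \sqrt{D^{2} + k^{2}}$)
$h{\left(s,u \right)} = -29$ ($h{\left(s,u \right)} = -22 - 7 = -29$)
$h{\left(-32,-52 \right)} + H{\left(4,-1 \right)} = -29 - \left(7 - \sqrt{\left(-1\right)^{2} + 4^{2}}\right) = -29 - \left(7 - \sqrt{1 + 16}\right) = -29 - \left(7 - \sqrt{17}\right) = -36 + \sqrt{17}$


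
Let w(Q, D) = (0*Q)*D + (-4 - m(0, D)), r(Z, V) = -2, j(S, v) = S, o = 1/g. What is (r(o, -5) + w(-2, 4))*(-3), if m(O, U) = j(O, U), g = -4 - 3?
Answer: 18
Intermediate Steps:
g = -7
o = -1/7 (o = 1/(-7) = -1/7 ≈ -0.14286)
m(O, U) = O
w(Q, D) = -4 (w(Q, D) = (0*Q)*D + (-4 - 1*0) = 0*D + (-4 + 0) = 0 - 4 = -4)
(r(o, -5) + w(-2, 4))*(-3) = (-2 - 4)*(-3) = -6*(-3) = 18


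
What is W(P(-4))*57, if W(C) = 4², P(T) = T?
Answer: 912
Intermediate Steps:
W(C) = 16
W(P(-4))*57 = 16*57 = 912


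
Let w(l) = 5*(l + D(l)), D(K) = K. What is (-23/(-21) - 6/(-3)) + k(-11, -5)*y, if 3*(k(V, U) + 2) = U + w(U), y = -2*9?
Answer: 7751/21 ≈ 369.10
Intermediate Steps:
y = -18
w(l) = 10*l (w(l) = 5*(l + l) = 5*(2*l) = 10*l)
k(V, U) = -2 + 11*U/3 (k(V, U) = -2 + (U + 10*U)/3 = -2 + (11*U)/3 = -2 + 11*U/3)
(-23/(-21) - 6/(-3)) + k(-11, -5)*y = (-23/(-21) - 6/(-3)) + (-2 + (11/3)*(-5))*(-18) = (-23*(-1/21) - 6*(-⅓)) + (-2 - 55/3)*(-18) = (23/21 + 2) - 61/3*(-18) = 65/21 + 366 = 7751/21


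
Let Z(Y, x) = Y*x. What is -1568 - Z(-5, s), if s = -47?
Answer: -1803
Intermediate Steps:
-1568 - Z(-5, s) = -1568 - (-5)*(-47) = -1568 - 1*235 = -1568 - 235 = -1803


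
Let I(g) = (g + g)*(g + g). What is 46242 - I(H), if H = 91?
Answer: 13118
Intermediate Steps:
I(g) = 4*g**2 (I(g) = (2*g)*(2*g) = 4*g**2)
46242 - I(H) = 46242 - 4*91**2 = 46242 - 4*8281 = 46242 - 1*33124 = 46242 - 33124 = 13118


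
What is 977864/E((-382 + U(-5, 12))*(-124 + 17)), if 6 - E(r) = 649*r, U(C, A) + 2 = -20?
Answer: -488932/14027483 ≈ -0.034855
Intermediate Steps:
U(C, A) = -22 (U(C, A) = -2 - 20 = -22)
E(r) = 6 - 649*r
977864/E((-382 + U(-5, 12))*(-124 + 17)) = 977864/(6 - 649*(-382 - 22)*(-124 + 17)) = 977864/(6 - (-262196)*(-107)) = 977864/(6 - 649*43228) = 977864/(6 - 28054972) = 977864/(-28054966) = 977864*(-1/28054966) = -488932/14027483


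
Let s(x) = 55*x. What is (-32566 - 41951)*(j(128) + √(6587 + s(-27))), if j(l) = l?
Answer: -9538176 - 74517*√5102 ≈ -1.4861e+7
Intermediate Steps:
(-32566 - 41951)*(j(128) + √(6587 + s(-27))) = (-32566 - 41951)*(128 + √(6587 + 55*(-27))) = -74517*(128 + √(6587 - 1485)) = -74517*(128 + √5102) = -9538176 - 74517*√5102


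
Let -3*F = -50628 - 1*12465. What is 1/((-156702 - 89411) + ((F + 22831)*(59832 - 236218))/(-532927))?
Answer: -532927/123423620019 ≈ -4.3179e-6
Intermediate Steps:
F = 21031 (F = -(-50628 - 1*12465)/3 = -(-50628 - 12465)/3 = -1/3*(-63093) = 21031)
1/((-156702 - 89411) + ((F + 22831)*(59832 - 236218))/(-532927)) = 1/((-156702 - 89411) + ((21031 + 22831)*(59832 - 236218))/(-532927)) = 1/(-246113 + (43862*(-176386))*(-1/532927)) = 1/(-246113 - 7736642732*(-1/532927)) = 1/(-246113 + 7736642732/532927) = 1/(-123423620019/532927) = -532927/123423620019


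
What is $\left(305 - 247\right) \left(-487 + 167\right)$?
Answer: $-18560$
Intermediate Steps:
$\left(305 - 247\right) \left(-487 + 167\right) = \left(305 - 247\right) \left(-320\right) = 58 \left(-320\right) = -18560$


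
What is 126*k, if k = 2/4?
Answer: 63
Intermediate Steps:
k = ½ (k = 2*(¼) = ½ ≈ 0.50000)
126*k = 126*(½) = 63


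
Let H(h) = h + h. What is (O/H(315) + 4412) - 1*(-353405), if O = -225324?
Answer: 12511077/35 ≈ 3.5746e+5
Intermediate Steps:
H(h) = 2*h
(O/H(315) + 4412) - 1*(-353405) = (-225324/(2*315) + 4412) - 1*(-353405) = (-225324/630 + 4412) + 353405 = (-225324*1/630 + 4412) + 353405 = (-12518/35 + 4412) + 353405 = 141902/35 + 353405 = 12511077/35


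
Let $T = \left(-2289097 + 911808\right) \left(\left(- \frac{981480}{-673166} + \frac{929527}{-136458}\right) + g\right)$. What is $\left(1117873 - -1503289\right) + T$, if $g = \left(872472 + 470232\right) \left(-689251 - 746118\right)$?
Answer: $\frac{7171519463910529311353652749}{2701731942} \approx 2.6544 \cdot 10^{18}$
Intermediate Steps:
$g = -1927275697776$ ($g = 1342704 \left(-1435369\right) = -1927275697776$)
$T = \frac{7171519463903447634253096145}{2701731942}$ ($T = \left(-2289097 + 911808\right) \left(\left(- \frac{981480}{-673166} + \frac{929527}{-136458}\right) - 1927275697776\right) = - 1377289 \left(\left(\left(-981480\right) \left(- \frac{1}{673166}\right) + 929527 \left(- \frac{1}{136458}\right)\right) - 1927275697776\right) = - 1377289 \left(\left(\frac{490740}{336583} - \frac{929527}{136458}\right) - 1927275697776\right) = - 1377289 \left(- \frac{245897587321}{45929443014} - 1927275697776\right) = \left(-1377289\right) \left(- \frac{88518699333515776124185}{45929443014}\right) = \frac{7171519463903447634253096145}{2701731942} \approx 2.6544 \cdot 10^{18}$)
$\left(1117873 - -1503289\right) + T = \left(1117873 - -1503289\right) + \frac{7171519463903447634253096145}{2701731942} = \left(1117873 + 1503289\right) + \frac{7171519463903447634253096145}{2701731942} = 2621162 + \frac{7171519463903447634253096145}{2701731942} = \frac{7171519463910529311353652749}{2701731942}$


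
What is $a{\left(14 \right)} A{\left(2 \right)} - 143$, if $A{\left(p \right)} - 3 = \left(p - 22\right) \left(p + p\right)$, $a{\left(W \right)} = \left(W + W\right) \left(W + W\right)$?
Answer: $-60511$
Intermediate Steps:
$a{\left(W \right)} = 4 W^{2}$ ($a{\left(W \right)} = 2 W 2 W = 4 W^{2}$)
$A{\left(p \right)} = 3 + 2 p \left(-22 + p\right)$ ($A{\left(p \right)} = 3 + \left(p - 22\right) \left(p + p\right) = 3 + \left(-22 + p\right) 2 p = 3 + 2 p \left(-22 + p\right)$)
$a{\left(14 \right)} A{\left(2 \right)} - 143 = 4 \cdot 14^{2} \left(3 - 88 + 2 \cdot 2^{2}\right) - 143 = 4 \cdot 196 \left(3 - 88 + 2 \cdot 4\right) - 143 = 784 \left(3 - 88 + 8\right) - 143 = 784 \left(-77\right) - 143 = -60368 - 143 = -60511$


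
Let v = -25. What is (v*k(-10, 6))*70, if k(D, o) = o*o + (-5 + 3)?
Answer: -59500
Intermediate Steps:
k(D, o) = -2 + o**2 (k(D, o) = o**2 - 2 = -2 + o**2)
(v*k(-10, 6))*70 = -25*(-2 + 6**2)*70 = -25*(-2 + 36)*70 = -25*34*70 = -850*70 = -59500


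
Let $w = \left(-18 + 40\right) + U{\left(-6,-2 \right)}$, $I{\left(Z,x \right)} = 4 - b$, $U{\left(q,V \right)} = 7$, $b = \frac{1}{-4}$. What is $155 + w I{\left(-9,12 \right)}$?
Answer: $\frac{1113}{4} \approx 278.25$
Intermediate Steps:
$b = - \frac{1}{4} \approx -0.25$
$I{\left(Z,x \right)} = \frac{17}{4}$ ($I{\left(Z,x \right)} = 4 - - \frac{1}{4} = 4 + \frac{1}{4} = \frac{17}{4}$)
$w = 29$ ($w = \left(-18 + 40\right) + 7 = 22 + 7 = 29$)
$155 + w I{\left(-9,12 \right)} = 155 + 29 \cdot \frac{17}{4} = 155 + \frac{493}{4} = \frac{1113}{4}$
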